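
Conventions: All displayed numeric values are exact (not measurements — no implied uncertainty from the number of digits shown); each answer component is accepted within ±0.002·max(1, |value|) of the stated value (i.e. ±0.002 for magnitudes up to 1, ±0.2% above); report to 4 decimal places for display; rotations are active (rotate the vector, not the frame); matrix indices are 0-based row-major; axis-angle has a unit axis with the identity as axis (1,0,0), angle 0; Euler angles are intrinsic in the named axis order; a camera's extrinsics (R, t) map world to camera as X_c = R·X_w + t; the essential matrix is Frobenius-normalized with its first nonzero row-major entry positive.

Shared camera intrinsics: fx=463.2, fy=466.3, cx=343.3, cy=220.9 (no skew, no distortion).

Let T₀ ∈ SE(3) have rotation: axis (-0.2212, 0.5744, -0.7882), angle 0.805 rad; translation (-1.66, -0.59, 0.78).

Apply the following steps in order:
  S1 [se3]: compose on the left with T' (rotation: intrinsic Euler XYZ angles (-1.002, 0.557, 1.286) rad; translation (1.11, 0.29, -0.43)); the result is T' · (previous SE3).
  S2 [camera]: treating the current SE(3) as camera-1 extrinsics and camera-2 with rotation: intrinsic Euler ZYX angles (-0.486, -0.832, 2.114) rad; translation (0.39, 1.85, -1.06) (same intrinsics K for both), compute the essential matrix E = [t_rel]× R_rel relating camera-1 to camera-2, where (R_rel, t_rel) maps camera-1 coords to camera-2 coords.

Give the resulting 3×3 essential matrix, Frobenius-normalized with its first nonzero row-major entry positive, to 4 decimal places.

matrix = [0.0554 0.0475 0.6477; -0.0666 0.1765 0.2594; 0.3432 -0.5894 0.0844]

after S1 (compose_se3): R=[0.4729 -0.6786 0.5620; -0.3318 0.4537 0.8271; -0.8162 -0.5776 -0.0107], t=(1.6071, -0.1440, 1.3802)
after S2 (essential): [0.0554 0.0475 0.6477; -0.0666 0.1765 0.2594; 0.3432 -0.5894 0.0844]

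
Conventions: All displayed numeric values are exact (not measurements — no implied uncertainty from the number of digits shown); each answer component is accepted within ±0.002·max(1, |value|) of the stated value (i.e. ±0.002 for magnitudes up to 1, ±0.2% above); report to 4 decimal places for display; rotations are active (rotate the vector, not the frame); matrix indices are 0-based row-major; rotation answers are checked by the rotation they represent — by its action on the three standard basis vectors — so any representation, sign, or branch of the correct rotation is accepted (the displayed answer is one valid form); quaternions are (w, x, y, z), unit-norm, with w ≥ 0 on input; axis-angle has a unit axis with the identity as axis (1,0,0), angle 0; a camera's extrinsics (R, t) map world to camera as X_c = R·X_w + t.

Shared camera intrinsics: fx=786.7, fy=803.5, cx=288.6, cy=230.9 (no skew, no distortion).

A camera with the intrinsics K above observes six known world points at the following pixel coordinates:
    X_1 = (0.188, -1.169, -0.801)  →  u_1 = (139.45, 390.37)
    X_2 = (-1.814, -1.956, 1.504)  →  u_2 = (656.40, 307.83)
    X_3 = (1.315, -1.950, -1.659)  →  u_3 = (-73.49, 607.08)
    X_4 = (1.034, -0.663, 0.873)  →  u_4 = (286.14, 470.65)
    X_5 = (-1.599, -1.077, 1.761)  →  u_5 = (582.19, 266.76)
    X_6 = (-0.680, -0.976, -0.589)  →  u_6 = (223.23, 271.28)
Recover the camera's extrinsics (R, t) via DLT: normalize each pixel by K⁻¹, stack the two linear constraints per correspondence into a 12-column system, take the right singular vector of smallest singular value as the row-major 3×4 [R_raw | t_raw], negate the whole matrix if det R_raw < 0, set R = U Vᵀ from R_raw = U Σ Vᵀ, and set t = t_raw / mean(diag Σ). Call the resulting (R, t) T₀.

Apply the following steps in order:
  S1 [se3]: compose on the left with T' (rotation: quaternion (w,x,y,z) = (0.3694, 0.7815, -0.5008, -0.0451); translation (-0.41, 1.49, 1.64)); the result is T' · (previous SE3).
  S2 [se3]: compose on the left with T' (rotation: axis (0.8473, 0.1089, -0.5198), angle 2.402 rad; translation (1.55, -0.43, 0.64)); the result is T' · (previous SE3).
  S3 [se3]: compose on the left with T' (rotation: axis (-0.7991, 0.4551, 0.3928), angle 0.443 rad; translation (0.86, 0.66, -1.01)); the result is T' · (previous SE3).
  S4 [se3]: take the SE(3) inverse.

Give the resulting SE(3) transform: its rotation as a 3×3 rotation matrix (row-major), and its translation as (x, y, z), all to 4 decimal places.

rotation (matrix) = ((-0.4513, 0.3209, 0.8327), (0.4316, 0.8952, -0.1111), (-0.7811, 0.3092, -0.5425)), translation = (-1.9674, -5.0436, 0.2954)

source (pnp_recover): camera pose = R=[-0.4597 -0.2394 0.8552; 0.8115 -0.5044 0.2950; 0.3607 0.8296 0.4262], t=(-0.4499, 0.4800, 6.2095)
after S1 (compose_se3): R=[-0.9943 -0.1058 0.0139; 0.0002 -0.1324 -0.9912; 0.1067 -0.9855 0.1317], t=(-3.7272, -1.5557, -2.6856)
after S2 (compose_se3): R=[-0.5804 0.5609 -0.5904; 0.1173 0.7750 0.6210; 0.8058 0.2912 -0.5156], t=(0.7156, 3.1931, 3.7548)
after S3 (compose_se3): R=[-0.4513 0.4316 -0.7811; 0.3209 0.8952 0.3092; 0.8327 -0.1111 -0.5425], t=(1.5196, 5.0550, 1.2383)
after S4 (invert_se3): R=[-0.4513 0.3209 0.8327; 0.4316 0.8952 -0.1111; -0.7811 0.3092 -0.5425], t=(-1.9674, -5.0436, 0.2954)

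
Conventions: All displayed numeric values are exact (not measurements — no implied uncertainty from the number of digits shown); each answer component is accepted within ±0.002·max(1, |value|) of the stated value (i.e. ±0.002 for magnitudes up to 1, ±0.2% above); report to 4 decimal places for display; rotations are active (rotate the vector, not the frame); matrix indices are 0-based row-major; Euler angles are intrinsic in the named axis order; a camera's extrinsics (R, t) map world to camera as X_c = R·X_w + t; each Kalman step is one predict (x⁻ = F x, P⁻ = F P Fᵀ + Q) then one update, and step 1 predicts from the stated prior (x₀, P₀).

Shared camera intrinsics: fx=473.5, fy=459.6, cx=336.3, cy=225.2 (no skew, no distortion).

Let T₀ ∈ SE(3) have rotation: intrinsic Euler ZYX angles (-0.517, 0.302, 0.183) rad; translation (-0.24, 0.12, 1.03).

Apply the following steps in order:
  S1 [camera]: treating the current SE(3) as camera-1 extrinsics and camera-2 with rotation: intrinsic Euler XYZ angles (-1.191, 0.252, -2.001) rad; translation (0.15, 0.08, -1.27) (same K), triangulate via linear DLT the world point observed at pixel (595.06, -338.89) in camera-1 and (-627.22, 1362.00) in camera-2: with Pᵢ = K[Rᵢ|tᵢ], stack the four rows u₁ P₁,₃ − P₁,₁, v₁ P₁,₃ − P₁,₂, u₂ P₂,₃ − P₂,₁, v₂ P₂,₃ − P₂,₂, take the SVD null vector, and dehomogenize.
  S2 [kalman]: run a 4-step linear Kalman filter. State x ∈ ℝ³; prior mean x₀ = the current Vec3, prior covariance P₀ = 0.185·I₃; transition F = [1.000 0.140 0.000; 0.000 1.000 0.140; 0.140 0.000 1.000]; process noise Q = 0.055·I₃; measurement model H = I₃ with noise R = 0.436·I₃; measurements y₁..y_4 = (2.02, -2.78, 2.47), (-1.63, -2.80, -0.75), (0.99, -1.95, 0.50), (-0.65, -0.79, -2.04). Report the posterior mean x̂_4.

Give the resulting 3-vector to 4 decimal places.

result = (-0.2266, -1.5748, 0.0902)

after S1 (triangulate): (1.8499, -1.1157, 1.5608)
after S2 (kf_track): (-0.2266, -1.5748, 0.0902)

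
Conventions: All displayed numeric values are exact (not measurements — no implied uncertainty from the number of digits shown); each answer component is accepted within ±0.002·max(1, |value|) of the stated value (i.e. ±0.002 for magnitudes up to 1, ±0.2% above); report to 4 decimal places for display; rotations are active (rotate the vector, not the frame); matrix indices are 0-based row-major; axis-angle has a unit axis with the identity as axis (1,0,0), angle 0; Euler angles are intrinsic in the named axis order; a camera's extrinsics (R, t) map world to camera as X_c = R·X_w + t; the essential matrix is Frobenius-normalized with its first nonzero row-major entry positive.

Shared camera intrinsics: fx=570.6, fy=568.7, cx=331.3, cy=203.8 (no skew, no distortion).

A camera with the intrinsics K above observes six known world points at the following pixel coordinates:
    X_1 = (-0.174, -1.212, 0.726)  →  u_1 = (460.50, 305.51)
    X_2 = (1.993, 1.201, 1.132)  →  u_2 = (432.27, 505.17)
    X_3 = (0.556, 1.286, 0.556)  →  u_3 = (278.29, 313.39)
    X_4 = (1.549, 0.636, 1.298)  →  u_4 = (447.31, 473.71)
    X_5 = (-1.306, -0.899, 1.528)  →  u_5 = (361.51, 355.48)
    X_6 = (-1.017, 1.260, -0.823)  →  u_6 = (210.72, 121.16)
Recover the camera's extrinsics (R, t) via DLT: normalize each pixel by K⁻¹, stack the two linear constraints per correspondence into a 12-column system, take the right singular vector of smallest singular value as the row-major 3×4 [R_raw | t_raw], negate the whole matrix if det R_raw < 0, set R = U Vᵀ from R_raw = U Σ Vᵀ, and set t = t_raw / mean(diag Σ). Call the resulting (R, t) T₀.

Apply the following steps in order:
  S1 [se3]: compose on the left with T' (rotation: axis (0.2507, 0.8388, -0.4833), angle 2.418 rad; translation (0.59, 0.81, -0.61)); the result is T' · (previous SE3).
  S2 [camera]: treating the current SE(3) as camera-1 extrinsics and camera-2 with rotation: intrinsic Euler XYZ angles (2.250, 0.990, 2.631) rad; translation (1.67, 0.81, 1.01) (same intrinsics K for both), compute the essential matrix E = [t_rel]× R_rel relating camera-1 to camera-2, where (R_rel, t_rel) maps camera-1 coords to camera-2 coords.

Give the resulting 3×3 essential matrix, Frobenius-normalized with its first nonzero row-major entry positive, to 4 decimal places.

matrix = [0.2340 -0.2112 0.3929; -0.6113 -0.2598 -0.0691; 0.0581 0.3697 -0.4003]

source (pnp_recover): camera pose = R=[0.5522 -0.8288 -0.0905; 0.0569 -0.0709 0.9959; -0.8318 -0.5551 0.0080], t=(0.4600, 0.2300, 4.9302)
after S1 (compose_se3): R=[-0.5996 0.2907 0.7457; 0.7818 0.4119 0.4681; -0.1711 0.8636 -0.4742], t=(2.1470, -3.3720, -2.7682)
after S2 (essential): [0.2340 -0.2112 0.3929; -0.6113 -0.2598 -0.0691; 0.0581 0.3697 -0.4003]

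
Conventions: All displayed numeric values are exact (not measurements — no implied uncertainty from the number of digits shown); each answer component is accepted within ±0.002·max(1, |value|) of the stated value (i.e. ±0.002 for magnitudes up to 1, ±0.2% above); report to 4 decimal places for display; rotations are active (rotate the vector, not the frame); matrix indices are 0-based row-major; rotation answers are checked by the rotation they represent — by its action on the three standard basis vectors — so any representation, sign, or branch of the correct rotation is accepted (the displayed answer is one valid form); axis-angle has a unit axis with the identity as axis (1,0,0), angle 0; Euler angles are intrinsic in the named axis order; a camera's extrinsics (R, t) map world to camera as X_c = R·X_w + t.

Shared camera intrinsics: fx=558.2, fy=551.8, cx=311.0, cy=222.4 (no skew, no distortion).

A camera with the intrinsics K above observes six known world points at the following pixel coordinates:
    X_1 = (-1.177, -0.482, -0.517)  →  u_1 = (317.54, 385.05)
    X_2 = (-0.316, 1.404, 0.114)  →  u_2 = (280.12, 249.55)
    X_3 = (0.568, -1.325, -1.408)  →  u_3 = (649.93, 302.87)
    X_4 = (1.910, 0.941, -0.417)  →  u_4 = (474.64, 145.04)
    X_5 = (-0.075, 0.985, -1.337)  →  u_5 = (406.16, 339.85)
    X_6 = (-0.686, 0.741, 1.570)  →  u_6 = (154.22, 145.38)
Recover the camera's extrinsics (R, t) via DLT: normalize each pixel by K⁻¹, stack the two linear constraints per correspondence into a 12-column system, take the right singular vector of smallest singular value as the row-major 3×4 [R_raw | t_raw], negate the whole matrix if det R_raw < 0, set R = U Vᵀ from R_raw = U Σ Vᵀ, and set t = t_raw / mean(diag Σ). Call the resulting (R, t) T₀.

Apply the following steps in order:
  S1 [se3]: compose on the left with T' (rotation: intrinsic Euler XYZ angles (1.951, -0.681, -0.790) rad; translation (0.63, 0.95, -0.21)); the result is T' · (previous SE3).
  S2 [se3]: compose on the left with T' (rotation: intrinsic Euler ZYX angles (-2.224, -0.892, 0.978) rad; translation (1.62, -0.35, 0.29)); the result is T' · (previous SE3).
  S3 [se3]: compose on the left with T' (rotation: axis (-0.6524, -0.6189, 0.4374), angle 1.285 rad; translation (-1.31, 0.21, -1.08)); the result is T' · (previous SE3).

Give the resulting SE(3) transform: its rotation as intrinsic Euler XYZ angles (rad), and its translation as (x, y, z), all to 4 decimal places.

rotation (euler_xyz) = (-1.8998, 0.4837, -0.5749), translation = (1.9690, -0.9899, -0.8125)

source (pnp_recover): camera pose = R=[0.7002 -0.2885 -0.6531; -0.6483 0.1261 -0.7508; 0.2990 0.9491 -0.0988], t=(0.3900, -0.0200, 4.3899)
after S1 (compose_se3): R=[-0.1631 -0.6857 -0.7093; 0.1194 -0.7274 0.6757; -0.9794 0.0256 0.2005], t=(-1.9315, -2.2613, -1.8069)
after S2 (compose_se3): R=[0.5483 -0.3565 0.7565; -0.7298 0.2377 0.6410; -0.4083 -0.9035 -0.1299], t=(1.1792, -1.3131, -3.0247)
after S3 (compose_se3): R=[0.7430 0.4814 0.4651; -0.1937 -0.5105 0.8378; 0.6407 -0.7125 -0.2861], t=(1.9690, -0.9899, -0.8125)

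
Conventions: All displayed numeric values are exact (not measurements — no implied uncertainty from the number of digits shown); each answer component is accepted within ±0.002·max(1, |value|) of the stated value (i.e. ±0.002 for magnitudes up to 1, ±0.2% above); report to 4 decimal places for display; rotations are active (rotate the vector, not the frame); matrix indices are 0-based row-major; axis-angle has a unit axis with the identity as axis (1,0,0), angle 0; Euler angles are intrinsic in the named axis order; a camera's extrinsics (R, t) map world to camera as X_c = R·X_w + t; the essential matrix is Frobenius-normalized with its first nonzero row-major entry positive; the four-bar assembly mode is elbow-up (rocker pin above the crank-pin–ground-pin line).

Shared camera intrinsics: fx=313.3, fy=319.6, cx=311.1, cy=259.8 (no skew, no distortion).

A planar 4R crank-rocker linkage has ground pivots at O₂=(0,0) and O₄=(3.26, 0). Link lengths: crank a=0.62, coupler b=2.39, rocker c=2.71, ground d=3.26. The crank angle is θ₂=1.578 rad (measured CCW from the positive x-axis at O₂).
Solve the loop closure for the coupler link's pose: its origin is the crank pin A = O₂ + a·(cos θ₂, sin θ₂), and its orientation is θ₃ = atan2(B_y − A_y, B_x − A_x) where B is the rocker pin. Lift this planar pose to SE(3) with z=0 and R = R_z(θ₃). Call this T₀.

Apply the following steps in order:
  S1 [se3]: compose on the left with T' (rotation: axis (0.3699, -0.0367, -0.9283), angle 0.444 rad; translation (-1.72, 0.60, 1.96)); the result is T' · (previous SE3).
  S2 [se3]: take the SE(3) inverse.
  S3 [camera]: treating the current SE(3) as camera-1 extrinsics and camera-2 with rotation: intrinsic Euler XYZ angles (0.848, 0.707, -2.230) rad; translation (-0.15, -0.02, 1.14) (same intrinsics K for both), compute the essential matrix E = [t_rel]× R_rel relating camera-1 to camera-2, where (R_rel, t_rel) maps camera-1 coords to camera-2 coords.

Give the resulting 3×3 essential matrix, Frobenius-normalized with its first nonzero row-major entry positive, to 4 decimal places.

source (fourbar_fk): coupler pose = R=[0.7323 -0.6810 0.0000; 0.6810 0.7323 0.0000; 0.0000 0.0000 1.0000], t=(-0.0045, 0.6200, 0.0000)
after S1 (compose_se3): R=[0.9417 -0.3329 -0.0491; 0.3221 0.9338 -0.1556; 0.0976 0.1307 0.9866], t=(-1.4777, 1.1617, 2.0606)
after S2 (invert_se3): R=[0.9417 0.3221 0.0976; -0.3329 0.9338 0.1307; -0.0491 -0.1556 0.9866], t=(0.8162, -1.8462, -1.9248)
after S3 (essential): [0.3307 -0.0706 0.2045; 0.2324 0.6512 -0.1480; -0.4901 0.1065 -0.3038]

matrix = [0.3307 -0.0706 0.2045; 0.2324 0.6512 -0.1480; -0.4901 0.1065 -0.3038]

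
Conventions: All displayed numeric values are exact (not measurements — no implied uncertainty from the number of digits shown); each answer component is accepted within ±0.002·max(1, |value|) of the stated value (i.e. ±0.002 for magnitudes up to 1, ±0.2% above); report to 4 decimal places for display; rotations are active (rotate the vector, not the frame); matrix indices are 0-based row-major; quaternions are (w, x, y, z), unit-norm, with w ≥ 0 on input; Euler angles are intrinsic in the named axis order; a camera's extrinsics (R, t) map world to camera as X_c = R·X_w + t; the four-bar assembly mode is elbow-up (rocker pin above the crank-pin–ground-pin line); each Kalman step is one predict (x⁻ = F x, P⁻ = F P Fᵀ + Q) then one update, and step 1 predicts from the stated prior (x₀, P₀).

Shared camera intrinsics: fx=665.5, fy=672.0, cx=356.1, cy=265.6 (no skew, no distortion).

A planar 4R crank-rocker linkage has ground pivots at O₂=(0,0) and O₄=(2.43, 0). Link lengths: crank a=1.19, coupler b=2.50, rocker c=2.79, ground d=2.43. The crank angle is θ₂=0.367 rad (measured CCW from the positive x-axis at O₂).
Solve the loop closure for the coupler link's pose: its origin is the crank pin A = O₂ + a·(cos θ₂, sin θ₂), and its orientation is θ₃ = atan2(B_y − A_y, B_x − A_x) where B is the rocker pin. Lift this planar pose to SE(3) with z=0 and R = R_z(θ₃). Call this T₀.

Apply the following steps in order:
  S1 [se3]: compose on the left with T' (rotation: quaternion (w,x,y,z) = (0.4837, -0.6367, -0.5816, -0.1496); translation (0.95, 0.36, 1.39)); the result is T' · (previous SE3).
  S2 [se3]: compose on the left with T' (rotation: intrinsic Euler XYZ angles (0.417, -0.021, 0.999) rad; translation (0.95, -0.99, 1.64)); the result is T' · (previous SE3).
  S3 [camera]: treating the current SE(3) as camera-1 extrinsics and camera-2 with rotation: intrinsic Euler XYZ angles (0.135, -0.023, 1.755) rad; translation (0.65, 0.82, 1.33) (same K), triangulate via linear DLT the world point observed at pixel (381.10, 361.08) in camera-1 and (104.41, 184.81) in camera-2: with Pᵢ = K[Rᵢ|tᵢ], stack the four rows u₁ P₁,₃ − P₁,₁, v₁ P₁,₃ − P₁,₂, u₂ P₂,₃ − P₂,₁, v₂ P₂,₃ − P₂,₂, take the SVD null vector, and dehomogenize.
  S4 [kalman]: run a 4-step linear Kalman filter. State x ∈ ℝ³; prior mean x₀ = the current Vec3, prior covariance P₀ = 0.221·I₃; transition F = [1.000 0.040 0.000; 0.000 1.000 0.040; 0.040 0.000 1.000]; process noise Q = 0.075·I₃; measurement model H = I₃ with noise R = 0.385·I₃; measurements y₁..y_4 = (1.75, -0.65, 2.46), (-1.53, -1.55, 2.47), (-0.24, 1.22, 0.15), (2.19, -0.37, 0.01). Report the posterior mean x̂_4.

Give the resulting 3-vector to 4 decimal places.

result = (0.5862, 0.2069, 0.9443)

source (fourbar_fk): coupler pose = R=[0.3608 -0.9327 0.0000; 0.9327 0.3608 0.0000; 0.0000 0.0000 1.0000], t=(1.1108, 0.4270, 0.0000)
after S1 (compose_se3): R=[0.9263 0.0595 -0.3721; 0.3497 -0.5036 0.7900; -0.1404 -0.8619 -0.4873], t=(1.6376, 1.0836, 2.0379)
after S2 (compose_se3): R=[0.2101 0.4737 -0.8553; 0.9403 0.1417 0.3094; 0.2677 -0.8692 -0.4157], t=(0.8822, -0.0197, 4.2976)
after S3 (triangulate): (-0.6104, 1.8844, 1.8494)
after S4 (kf_track): (0.5862, 0.2069, 0.9443)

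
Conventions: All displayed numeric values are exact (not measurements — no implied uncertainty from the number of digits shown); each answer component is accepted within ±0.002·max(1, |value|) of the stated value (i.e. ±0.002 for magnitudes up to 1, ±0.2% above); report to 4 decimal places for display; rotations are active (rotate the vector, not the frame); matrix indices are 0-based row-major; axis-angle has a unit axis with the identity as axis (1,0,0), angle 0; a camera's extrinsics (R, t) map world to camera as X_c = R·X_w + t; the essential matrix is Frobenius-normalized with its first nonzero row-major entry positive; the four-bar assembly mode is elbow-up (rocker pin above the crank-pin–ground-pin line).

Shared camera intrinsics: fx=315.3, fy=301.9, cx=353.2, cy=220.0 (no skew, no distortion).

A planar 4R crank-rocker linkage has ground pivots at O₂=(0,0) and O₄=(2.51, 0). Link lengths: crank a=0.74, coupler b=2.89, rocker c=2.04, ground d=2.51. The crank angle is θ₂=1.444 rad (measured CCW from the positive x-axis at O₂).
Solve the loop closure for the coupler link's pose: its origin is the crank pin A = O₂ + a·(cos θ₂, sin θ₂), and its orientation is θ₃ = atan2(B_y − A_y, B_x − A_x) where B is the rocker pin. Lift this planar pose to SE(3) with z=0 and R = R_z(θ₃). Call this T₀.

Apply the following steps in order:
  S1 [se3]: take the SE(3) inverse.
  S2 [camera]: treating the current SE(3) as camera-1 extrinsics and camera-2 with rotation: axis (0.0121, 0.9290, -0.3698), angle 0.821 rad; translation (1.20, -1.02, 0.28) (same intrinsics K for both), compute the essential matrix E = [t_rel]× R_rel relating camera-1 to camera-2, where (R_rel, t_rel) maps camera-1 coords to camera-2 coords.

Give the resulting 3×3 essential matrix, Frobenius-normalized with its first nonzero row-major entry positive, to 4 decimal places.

source (fourbar_fk): coupler pose = R=[0.8932 -0.4496 0.0000; 0.4496 0.8932 0.0000; 0.0000 0.0000 1.0000], t=(0.0936, 0.7341, 0.0000)
after S1 (invert_se3): R=[0.8932 0.4496 0.0000; -0.4496 0.8932 0.0000; 0.0000 0.0000 1.0000], t=(-0.4136, -0.6136, 0.0000)
after S2 (essential): [0.0921 -0.0997 -0.1085; 0.4969 -0.1525 -0.4518; 0.2487 0.6580 0.0278]

matrix = [0.0921 -0.0997 -0.1085; 0.4969 -0.1525 -0.4518; 0.2487 0.6580 0.0278]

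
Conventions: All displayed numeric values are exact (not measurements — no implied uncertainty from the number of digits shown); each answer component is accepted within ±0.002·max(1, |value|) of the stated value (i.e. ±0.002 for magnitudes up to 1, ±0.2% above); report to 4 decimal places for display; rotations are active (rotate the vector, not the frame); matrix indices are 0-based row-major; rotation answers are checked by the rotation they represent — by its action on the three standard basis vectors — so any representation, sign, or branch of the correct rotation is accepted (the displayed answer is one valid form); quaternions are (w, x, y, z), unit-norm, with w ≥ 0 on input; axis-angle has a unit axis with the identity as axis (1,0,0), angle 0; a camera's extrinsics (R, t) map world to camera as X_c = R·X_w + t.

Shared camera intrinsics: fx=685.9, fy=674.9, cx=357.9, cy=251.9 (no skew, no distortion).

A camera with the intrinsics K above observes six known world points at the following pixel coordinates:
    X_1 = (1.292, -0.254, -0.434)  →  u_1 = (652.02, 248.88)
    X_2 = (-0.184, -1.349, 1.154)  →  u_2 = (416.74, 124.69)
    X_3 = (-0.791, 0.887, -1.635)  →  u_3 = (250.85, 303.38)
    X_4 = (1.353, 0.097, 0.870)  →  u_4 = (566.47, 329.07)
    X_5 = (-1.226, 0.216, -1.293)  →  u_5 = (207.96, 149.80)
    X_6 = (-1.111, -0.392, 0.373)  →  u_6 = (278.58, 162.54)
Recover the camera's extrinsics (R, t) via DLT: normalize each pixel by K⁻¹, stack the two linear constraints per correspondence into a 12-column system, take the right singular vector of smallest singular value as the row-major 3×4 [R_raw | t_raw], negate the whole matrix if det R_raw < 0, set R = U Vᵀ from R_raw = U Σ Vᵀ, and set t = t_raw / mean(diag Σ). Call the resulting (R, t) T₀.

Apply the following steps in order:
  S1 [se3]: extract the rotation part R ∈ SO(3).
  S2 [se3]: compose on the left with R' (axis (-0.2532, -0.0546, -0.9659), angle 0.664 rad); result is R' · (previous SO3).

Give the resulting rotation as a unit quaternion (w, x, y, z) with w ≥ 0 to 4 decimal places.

source (pnp_recover): camera pose = R=[0.9593 -0.2668 -0.0928; 0.2810 0.9349 0.2169; 0.0288 -0.2342 0.9718], t=(0.4300, -0.0500, 4.4700)
after S1 (rot_of_se3): [0.9593 -0.2668 -0.0928; 0.2810 0.9349 0.2169; 0.0288 -0.2342 0.9718]
after S2 (compose_so3): [0.9371 0.3412 0.0733; -0.3419 0.8557 0.3885; 0.0699 -0.3891 0.9185]

rotation (quat) = (0.9632, -0.2018, 0.0009, -0.1773)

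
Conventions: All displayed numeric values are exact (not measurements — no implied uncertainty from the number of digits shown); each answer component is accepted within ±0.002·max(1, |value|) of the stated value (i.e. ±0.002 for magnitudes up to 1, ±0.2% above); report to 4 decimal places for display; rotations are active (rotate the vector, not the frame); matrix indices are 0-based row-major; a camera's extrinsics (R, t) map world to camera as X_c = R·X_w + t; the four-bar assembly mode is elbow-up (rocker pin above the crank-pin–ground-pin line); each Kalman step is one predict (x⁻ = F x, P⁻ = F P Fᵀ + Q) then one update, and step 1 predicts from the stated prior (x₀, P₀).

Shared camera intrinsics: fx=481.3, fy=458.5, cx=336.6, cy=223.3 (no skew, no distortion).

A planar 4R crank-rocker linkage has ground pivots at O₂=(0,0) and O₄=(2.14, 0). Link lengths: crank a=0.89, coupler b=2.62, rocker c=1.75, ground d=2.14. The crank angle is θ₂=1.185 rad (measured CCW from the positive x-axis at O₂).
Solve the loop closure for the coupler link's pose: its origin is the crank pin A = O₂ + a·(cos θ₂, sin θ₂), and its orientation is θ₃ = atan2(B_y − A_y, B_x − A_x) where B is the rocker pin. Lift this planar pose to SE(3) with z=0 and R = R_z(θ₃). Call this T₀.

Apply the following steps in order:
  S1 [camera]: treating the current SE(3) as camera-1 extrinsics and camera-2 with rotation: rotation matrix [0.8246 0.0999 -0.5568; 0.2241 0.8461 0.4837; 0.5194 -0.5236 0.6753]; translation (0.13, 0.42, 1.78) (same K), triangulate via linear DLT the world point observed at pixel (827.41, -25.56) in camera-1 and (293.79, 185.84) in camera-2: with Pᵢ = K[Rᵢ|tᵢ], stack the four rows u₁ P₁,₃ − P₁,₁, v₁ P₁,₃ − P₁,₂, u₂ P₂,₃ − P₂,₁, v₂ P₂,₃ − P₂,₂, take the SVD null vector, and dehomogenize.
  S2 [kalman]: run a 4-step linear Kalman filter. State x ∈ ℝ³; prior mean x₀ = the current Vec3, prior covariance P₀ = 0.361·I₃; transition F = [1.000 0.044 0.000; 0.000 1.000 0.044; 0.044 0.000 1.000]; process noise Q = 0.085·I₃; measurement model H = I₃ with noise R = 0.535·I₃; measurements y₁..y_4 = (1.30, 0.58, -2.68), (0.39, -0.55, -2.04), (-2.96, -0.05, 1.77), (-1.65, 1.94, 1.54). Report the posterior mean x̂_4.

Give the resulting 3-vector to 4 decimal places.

source (fourbar_fk): coupler pose = R=[0.9545 -0.2982 0.0000; 0.2982 0.9545 0.0000; 0.0000 0.0000 1.0000], t=(0.3349, 0.8246, 0.0000)
after S1 (triangulate): (0.6108, -1.8789, 1.4495)
after S2 (kf_track): (-0.9203, 0.3185, 0.4934)

result = (-0.9203, 0.3185, 0.4934)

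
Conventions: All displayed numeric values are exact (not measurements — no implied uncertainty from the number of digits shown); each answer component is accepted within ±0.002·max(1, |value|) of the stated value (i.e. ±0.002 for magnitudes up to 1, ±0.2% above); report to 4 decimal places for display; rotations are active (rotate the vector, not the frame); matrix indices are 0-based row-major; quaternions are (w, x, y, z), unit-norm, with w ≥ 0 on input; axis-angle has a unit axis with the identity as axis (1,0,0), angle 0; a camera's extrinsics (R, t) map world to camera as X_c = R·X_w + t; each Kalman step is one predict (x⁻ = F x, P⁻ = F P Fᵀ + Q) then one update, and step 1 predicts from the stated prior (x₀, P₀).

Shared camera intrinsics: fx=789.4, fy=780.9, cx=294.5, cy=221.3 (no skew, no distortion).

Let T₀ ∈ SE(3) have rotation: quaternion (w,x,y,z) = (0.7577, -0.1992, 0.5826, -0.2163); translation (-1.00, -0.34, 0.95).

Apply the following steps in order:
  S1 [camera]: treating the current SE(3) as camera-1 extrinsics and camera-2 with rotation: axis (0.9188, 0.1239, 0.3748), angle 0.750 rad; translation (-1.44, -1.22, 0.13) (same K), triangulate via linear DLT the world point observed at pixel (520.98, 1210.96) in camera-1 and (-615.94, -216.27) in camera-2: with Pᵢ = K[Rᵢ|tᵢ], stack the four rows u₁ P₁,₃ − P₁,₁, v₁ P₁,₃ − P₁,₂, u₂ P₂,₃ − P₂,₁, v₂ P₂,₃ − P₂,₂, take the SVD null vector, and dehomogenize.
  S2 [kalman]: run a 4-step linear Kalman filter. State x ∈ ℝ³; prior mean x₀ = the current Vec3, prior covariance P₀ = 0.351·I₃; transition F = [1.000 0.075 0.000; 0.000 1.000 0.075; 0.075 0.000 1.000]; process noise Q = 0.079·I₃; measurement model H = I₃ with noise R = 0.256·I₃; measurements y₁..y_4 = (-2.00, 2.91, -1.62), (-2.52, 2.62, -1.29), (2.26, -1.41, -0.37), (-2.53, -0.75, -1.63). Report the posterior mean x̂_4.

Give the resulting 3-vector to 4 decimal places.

after S1 (triangulate): (-1.3255, 1.6705, 1.6138)
after S2 (kf_track): (-1.1330, 0.0460, -1.2034)

result = (-1.1330, 0.0460, -1.2034)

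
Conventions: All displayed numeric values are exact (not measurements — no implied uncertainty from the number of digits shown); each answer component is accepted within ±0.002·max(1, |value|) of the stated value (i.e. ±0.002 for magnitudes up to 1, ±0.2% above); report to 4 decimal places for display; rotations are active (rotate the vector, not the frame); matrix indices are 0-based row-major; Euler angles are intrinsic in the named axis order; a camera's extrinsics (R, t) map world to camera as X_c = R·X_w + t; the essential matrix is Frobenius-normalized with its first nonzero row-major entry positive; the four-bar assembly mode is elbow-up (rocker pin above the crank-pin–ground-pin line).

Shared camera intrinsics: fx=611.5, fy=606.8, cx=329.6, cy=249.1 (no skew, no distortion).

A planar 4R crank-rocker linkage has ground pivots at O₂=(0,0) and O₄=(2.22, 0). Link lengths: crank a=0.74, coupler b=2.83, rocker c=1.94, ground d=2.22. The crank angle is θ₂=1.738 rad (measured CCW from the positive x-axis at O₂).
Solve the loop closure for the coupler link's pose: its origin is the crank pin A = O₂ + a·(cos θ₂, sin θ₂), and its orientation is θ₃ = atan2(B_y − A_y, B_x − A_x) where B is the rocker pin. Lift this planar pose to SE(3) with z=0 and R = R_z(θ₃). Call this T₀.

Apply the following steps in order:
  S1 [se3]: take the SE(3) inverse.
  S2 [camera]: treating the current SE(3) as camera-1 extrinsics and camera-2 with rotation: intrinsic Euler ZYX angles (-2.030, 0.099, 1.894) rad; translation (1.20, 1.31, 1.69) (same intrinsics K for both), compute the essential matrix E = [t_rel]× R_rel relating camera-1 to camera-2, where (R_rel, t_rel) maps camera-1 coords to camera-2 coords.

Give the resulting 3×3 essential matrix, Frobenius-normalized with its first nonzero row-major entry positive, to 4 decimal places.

source (fourbar_fk): coupler pose = R=[0.9060 -0.4232 0.0000; 0.4232 0.9060 0.0000; 0.0000 0.0000 1.0000], t=(-0.1232, 0.7297, 0.0000)
after S1 (invert_se3): R=[0.9060 0.4232 0.0000; -0.4232 0.9060 0.0000; 0.0000 0.0000 1.0000], t=(-0.1972, -0.7132, 0.0000)
after S2 (essential): [0.5522 0.0676 -0.3639; -0.3797 -0.2780 -0.3980; -0.0027 0.1412 0.3980]

matrix = [0.5522 0.0676 -0.3639; -0.3797 -0.2780 -0.3980; -0.0027 0.1412 0.3980]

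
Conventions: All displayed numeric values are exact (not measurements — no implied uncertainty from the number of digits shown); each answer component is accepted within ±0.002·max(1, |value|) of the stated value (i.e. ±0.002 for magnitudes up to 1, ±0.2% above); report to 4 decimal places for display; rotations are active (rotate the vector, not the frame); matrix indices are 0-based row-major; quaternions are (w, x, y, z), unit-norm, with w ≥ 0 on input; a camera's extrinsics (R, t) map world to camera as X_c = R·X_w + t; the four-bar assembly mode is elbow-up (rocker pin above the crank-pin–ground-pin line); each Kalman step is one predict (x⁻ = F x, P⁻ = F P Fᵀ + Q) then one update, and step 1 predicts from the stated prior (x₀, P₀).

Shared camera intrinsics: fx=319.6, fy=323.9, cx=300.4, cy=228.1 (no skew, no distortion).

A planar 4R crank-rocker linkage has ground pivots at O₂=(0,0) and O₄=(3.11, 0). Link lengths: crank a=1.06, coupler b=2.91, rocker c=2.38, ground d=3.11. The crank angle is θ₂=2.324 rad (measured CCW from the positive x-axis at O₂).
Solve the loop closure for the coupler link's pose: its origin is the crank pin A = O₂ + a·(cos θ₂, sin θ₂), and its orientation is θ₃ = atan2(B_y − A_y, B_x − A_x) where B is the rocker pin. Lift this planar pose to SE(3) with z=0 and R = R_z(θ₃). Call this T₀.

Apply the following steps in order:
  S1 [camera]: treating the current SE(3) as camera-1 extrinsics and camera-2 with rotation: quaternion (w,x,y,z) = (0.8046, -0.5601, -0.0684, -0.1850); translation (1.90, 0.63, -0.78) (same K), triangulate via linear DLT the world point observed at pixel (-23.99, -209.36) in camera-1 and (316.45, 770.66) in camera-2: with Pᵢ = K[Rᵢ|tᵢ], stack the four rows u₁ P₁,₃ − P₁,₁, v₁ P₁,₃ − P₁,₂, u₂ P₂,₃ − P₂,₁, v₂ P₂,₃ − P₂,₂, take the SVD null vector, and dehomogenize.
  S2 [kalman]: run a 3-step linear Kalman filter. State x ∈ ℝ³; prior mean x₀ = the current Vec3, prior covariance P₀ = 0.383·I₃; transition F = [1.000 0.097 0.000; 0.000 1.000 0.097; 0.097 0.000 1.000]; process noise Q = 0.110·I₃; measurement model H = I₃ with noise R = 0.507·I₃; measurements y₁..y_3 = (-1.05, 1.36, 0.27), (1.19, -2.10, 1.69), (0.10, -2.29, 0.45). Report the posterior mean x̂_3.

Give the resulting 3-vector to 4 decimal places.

result = (-0.2282, -1.3741, 0.7776)

source (fourbar_fk): coupler pose = R=[0.8995 -0.4370 0.0000; 0.4370 0.8995 0.0000; 0.0000 0.0000 1.0000], t=(-0.7250, 0.7733, 0.0000)
after S1 (triangulate): (-1.3710, -1.8770, 1.1211)
after S2 (kf_track): (-0.2282, -1.3741, 0.7776)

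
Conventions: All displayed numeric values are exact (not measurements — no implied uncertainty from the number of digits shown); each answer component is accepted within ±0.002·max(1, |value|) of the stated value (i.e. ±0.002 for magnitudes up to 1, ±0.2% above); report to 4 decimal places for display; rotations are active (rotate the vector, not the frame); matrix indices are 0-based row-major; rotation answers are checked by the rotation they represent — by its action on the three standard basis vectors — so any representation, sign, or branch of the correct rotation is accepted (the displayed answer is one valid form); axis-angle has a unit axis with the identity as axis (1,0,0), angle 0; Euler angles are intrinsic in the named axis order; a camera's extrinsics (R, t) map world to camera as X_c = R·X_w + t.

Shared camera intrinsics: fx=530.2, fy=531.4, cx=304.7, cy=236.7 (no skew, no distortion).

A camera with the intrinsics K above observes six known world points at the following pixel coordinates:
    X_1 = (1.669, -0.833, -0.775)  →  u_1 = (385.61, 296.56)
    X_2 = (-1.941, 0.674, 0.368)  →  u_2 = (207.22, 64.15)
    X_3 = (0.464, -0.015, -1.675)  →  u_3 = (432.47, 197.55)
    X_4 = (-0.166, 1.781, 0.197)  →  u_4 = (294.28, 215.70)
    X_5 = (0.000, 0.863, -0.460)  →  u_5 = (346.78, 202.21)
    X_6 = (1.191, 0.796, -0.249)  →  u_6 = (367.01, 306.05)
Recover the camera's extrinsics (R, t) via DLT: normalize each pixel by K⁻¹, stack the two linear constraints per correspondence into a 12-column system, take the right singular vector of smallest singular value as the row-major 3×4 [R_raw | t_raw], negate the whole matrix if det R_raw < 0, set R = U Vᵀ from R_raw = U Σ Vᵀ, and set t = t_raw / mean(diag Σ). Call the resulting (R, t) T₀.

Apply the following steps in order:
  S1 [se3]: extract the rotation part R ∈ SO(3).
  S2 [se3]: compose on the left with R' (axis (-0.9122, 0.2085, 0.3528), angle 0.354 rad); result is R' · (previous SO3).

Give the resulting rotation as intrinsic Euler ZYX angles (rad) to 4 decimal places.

source (pnp_recover): camera pose = R=[0.3767 0.1168 -0.9189; 0.9172 0.0919 0.3877; 0.1298 -0.9889 -0.0725], t=(-0.0600, -0.2801, 6.6603)
after S1 (rot_of_se3): [0.3767 0.1168 -0.9189; 0.9172 0.0919 0.3877; 0.1298 -0.9889 -0.0725]
after S2 (compose_so3): [0.2566 0.0515 -0.9652; 0.9461 -0.2178 0.2399; -0.1979 -0.9746 -0.1046]

rotation (euler_zyx) = (1.3060, 0.1992, -1.6777)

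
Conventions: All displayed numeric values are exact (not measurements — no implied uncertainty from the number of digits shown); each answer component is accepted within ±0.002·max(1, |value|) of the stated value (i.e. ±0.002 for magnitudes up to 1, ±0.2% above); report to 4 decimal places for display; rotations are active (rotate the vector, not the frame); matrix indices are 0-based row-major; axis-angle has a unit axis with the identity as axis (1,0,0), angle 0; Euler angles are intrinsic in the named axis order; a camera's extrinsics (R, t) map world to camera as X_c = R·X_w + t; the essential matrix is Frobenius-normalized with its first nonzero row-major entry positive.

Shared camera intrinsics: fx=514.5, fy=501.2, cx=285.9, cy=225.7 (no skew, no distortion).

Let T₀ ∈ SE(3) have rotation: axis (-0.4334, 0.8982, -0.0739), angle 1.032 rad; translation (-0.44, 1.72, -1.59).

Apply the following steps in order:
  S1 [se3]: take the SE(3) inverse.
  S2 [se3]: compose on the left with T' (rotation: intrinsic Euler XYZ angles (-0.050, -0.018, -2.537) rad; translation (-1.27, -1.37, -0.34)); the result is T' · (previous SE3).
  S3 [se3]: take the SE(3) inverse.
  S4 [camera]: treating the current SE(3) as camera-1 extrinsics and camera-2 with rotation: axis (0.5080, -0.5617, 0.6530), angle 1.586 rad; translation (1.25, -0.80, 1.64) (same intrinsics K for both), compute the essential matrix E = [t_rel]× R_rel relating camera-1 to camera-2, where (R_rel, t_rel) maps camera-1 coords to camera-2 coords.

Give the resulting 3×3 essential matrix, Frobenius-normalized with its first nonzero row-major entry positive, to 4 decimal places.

after S1 (invert_se3): R=[0.6045 -0.2530 -0.7553; -0.1261 0.9059 -0.4043; 0.7865 0.3397 0.5157], t=(-0.4999, -2.2565, 0.5819)
after S2 (compose_se3): R=[-0.5831 0.7168 0.3823; -0.2008 -0.5831 0.7872; 0.7872 0.3823 0.4840], t=(-2.1517, 0.7962, 0.1184)
after S3 (invert_se3): R=[-0.5831 -0.2008 0.7872; 0.7168 -0.5831 0.3823; 0.3823 0.7872 0.4840], t=(-1.1880, 1.9614, 0.1385)
after S4 (essential): [0.0925 -0.5265 -0.4620; 0.0024 -0.0218 0.0686; -0.0652 0.4578 -0.5308]

matrix = [0.0925 -0.5265 -0.4620; 0.0024 -0.0218 0.0686; -0.0652 0.4578 -0.5308]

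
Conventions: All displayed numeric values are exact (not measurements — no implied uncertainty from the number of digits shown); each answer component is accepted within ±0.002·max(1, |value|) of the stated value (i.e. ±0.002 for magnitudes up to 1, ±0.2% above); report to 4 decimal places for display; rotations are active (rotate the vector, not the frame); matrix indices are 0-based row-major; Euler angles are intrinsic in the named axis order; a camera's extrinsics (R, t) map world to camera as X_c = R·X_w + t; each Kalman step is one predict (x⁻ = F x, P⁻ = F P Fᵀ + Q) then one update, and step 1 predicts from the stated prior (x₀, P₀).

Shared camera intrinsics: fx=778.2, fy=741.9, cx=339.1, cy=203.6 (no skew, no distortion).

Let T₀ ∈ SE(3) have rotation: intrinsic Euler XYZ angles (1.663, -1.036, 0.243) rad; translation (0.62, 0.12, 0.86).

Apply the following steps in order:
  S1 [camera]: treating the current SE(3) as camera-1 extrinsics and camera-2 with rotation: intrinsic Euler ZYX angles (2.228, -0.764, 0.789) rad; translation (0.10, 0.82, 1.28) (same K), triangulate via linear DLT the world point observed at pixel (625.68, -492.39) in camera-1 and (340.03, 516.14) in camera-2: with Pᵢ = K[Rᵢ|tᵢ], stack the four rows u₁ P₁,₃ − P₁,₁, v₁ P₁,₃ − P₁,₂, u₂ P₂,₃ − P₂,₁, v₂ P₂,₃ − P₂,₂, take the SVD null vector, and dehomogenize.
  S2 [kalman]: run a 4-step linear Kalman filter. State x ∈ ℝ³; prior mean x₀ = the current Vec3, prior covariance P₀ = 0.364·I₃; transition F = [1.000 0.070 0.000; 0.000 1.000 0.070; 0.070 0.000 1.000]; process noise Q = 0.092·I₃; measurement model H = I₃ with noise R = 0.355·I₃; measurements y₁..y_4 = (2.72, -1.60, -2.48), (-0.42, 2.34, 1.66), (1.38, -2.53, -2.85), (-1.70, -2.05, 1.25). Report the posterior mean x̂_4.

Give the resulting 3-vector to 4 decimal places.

after S1 (triangulate): (1.4879, 0.5430, 0.8143)
after S2 (kf_track): (-0.0430, -1.3004, -0.1230)

result = (-0.0430, -1.3004, -0.1230)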